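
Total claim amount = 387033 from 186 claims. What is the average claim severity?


severity = total / number
= 387033 / 186
= 2080.8226


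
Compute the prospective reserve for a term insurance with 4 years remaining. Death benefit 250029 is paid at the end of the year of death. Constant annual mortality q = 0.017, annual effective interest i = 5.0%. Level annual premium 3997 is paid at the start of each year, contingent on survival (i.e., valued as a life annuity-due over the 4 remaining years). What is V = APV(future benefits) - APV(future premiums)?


v = 1/(1+i) = 0.952381
APV(future benefits) per unit = sum_{k=0}^{3} k_p_x * q * v^(k+1) = 0.058823
APV(future benefits) = 250029 * 0.058823 = 14707.3926
Life annuity-due factor ä_{x:4} = sum_{k=0}^{3} k_p_x * v^k = 3.63317
APV(future premiums) = 3997 * 3.63317 = 14521.7792
V = 14707.3926 - 14521.7792
= 185.6134


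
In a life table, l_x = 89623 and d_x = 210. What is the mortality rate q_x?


q_x = d_x / l_x
= 210 / 89623
= 0.0023


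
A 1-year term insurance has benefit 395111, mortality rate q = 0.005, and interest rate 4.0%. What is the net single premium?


NSP = benefit * q * v
v = 1/(1+i) = 0.961538
NSP = 395111 * 0.005 * 0.961538
= 1899.5721


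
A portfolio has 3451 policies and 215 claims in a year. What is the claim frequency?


frequency = claims / policies
= 215 / 3451
= 0.0623


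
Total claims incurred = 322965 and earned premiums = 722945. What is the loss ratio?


Loss ratio = claims / premiums
= 322965 / 722945
= 0.4467


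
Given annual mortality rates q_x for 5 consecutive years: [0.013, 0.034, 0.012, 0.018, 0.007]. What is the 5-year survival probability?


p_k = 1 - q_k for each year
Survival = product of (1 - q_k)
= 0.987 * 0.966 * 0.988 * 0.982 * 0.993
= 0.9186


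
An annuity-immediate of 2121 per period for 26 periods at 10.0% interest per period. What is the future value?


FV = PMT * ((1+i)^n - 1) / i
= 2121 * ((1.1)^26 - 1) / 0.1
= 2121 * (11.918177 - 1) / 0.1
= 231574.5244


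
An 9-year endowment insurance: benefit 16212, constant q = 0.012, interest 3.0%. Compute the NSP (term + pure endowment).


Term component = 1447.465
Pure endowment = 9_p_x * v^9 * benefit = 0.897041 * 0.766417 * 16212 = 11145.8726
NSP = 12593.3376


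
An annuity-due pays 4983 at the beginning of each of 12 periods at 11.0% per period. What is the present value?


PV_due = PMT * (1-(1+i)^(-n))/i * (1+i)
PV_immediate = 32351.4107
PV_due = 32351.4107 * 1.11
= 35910.0659


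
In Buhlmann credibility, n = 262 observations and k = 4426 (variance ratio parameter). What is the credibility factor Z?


Z = n / (n + k)
= 262 / (262 + 4426)
= 262 / 4688
= 0.0559


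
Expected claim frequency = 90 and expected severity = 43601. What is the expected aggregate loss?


E[S] = E[N] * E[X]
= 90 * 43601
= 3.9241e+06


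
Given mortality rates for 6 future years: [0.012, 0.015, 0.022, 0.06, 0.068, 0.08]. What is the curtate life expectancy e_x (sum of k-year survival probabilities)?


e_x = sum_{k=1}^{n} k_p_x
k_p_x values:
  1_p_x = 0.988
  2_p_x = 0.97318
  3_p_x = 0.95177
  4_p_x = 0.894664
  5_p_x = 0.833827
  6_p_x = 0.767121
e_x = 5.4086


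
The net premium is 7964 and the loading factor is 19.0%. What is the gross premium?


Gross = net * (1 + loading)
= 7964 * (1 + 0.19)
= 7964 * 1.19
= 9477.16


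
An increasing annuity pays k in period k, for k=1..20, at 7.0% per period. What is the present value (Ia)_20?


(Ia)_n = sum_{k=1}^{n} k * v^k, v = 1/(1+i)
v = 0.934579
Sum computed term by term:
(Ia)_20 = 88.1031


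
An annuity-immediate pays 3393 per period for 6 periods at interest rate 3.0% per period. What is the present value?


PV = PMT * (1 - (1+i)^(-n)) / i
= 3393 * (1 - (1+0.03)^(-6)) / 0.03
= 3393 * (1 - 0.837484) / 0.03
= 3393 * 5.417191
= 18380.5306


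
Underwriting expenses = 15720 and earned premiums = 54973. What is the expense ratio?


Expense ratio = expenses / premiums
= 15720 / 54973
= 0.286


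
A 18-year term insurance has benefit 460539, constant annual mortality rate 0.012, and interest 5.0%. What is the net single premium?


NSP = benefit * sum_{k=0}^{n-1} k_p_x * q * v^(k+1)
With constant q=0.012, v=0.952381
Sum = 0.128833
NSP = 460539 * 0.128833
= 59332.6469


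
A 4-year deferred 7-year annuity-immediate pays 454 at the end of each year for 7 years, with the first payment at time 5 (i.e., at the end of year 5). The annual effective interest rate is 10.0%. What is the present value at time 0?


PV at time 4 of the 7-year annuity-immediate:
a_n = 454 * (1-(1+0.1)^(-7))/0.1 = 2210.2621
Discount back 4 years to time 0:
PV = 2210.2621 * (1+0.1)^(-4)
= 2210.2621 * 0.683013
= 1509.6388


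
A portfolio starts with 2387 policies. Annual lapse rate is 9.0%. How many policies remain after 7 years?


remaining = initial * (1 - lapse)^years
= 2387 * (1 - 0.09)^7
= 2387 * 0.516761
= 1233.5086


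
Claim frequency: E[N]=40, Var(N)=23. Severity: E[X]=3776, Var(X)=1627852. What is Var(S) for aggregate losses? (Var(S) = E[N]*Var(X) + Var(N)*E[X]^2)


Var(S) = E[N]*Var(X) + Var(N)*E[X]^2
= 40*1627852 + 23*3776^2
= 65114080 + 327938048
= 3.9305e+08


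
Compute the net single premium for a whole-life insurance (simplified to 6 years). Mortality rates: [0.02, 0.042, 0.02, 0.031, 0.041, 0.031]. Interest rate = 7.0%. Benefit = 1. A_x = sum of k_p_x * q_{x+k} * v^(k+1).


v = 0.934579
Year 0: k_p_x=1.0, q=0.02, term=0.018692
Year 1: k_p_x=0.98, q=0.042, term=0.035951
Year 2: k_p_x=0.93884, q=0.02, term=0.015327
Year 3: k_p_x=0.920063, q=0.031, term=0.021759
Year 4: k_p_x=0.891541, q=0.041, term=0.026062
Year 5: k_p_x=0.854988, q=0.031, term=0.017661
A_x = 0.1355


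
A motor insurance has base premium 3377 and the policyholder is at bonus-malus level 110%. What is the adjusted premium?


adjusted = base * BM_level / 100
= 3377 * 110 / 100
= 3377 * 1.1
= 3714.7


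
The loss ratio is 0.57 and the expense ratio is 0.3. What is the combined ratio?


Combined ratio = loss ratio + expense ratio
= 0.57 + 0.3
= 0.87


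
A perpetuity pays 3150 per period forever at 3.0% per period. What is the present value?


PV = PMT / i
= 3150 / 0.03
= 105000.0


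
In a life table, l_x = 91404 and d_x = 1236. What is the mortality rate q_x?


q_x = d_x / l_x
= 1236 / 91404
= 0.0135


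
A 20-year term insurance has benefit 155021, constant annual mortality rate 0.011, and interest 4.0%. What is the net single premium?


NSP = benefit * sum_{k=0}^{n-1} k_p_x * q * v^(k+1)
With constant q=0.011, v=0.961538
Sum = 0.136785
NSP = 155021 * 0.136785
= 21204.6169


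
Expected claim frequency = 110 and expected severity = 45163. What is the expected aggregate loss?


E[S] = E[N] * E[X]
= 110 * 45163
= 4.9679e+06


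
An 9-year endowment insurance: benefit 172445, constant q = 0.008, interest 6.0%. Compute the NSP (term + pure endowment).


Term component = 9116.8556
Pure endowment = 9_p_x * v^9 * benefit = 0.930262 * 0.591898 * 172445 = 94951.7271
NSP = 104068.5827


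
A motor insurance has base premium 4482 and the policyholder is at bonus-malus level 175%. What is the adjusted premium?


adjusted = base * BM_level / 100
= 4482 * 175 / 100
= 4482 * 1.75
= 7843.5


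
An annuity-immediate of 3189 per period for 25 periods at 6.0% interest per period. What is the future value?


FV = PMT * ((1+i)^n - 1) / i
= 3189 * ((1.06)^25 - 1) / 0.06
= 3189 * (4.291871 - 1) / 0.06
= 174962.9288


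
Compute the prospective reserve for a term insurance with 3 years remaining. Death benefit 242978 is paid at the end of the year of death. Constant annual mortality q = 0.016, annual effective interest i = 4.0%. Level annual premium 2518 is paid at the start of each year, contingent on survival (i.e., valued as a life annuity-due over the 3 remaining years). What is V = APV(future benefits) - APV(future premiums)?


v = 1/(1+i) = 0.961538
APV(future benefits) per unit = sum_{k=0}^{2} k_p_x * q * v^(k+1) = 0.043713
APV(future benefits) = 242978 * 0.043713 = 10621.3569
Life annuity-due factor ä_{x:3} = sum_{k=0}^{2} k_p_x * v^k = 2.841361
APV(future premiums) = 2518 * 2.841361 = 7154.5469
V = 10621.3569 - 7154.5469
= 3466.8101


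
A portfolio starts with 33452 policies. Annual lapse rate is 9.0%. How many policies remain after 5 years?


remaining = initial * (1 - lapse)^years
= 33452 * (1 - 0.09)^5
= 33452 * 0.624032
= 20875.1233


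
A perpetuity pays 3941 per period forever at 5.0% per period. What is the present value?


PV = PMT / i
= 3941 / 0.05
= 78820.0


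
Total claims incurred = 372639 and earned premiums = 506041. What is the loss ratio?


Loss ratio = claims / premiums
= 372639 / 506041
= 0.7364


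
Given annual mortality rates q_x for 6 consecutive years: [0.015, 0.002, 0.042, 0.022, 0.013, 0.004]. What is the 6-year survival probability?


p_k = 1 - q_k for each year
Survival = product of (1 - q_k)
= 0.985 * 0.998 * 0.958 * 0.978 * 0.987 * 0.996
= 0.9054


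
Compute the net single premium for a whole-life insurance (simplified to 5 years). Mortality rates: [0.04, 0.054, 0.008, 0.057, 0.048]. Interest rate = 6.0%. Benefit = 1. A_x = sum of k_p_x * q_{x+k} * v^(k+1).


v = 0.943396
Year 0: k_p_x=1.0, q=0.04, term=0.037736
Year 1: k_p_x=0.96, q=0.054, term=0.046137
Year 2: k_p_x=0.90816, q=0.008, term=0.0061
Year 3: k_p_x=0.900895, q=0.057, term=0.040675
Year 4: k_p_x=0.849544, q=0.048, term=0.030472
A_x = 0.1611


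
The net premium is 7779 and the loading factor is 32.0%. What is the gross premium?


Gross = net * (1 + loading)
= 7779 * (1 + 0.32)
= 7779 * 1.32
= 10268.28


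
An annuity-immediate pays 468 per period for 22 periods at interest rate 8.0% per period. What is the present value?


PV = PMT * (1 - (1+i)^(-n)) / i
= 468 * (1 - (1+0.08)^(-22)) / 0.08
= 468 * (1 - 0.183941) / 0.08
= 468 * 10.200744
= 4773.948


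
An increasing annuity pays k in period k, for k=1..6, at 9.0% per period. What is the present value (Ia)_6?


(Ia)_n = sum_{k=1}^{n} k * v^k, v = 1/(1+i)
v = 0.917431
Sum computed term by term:
(Ia)_6 = 14.5783


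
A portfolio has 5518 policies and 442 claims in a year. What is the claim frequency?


frequency = claims / policies
= 442 / 5518
= 0.0801


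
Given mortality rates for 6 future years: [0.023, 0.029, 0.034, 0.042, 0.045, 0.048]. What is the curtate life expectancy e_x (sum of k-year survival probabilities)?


e_x = sum_{k=1}^{n} k_p_x
k_p_x values:
  1_p_x = 0.977
  2_p_x = 0.948667
  3_p_x = 0.916412
  4_p_x = 0.877923
  5_p_x = 0.838416
  6_p_x = 0.798172
e_x = 5.3566


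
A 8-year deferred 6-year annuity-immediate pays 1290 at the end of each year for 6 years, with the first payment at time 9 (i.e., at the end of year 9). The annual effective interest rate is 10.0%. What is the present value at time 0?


PV at time 8 of the 6-year annuity-immediate:
a_n = 1290 * (1-(1+0.1)^(-6))/0.1 = 5618.2863
Discount back 8 years to time 0:
PV = 5618.2863 * (1+0.1)^(-8)
= 5618.2863 * 0.466507
= 2620.972


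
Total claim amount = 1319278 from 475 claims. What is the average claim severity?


severity = total / number
= 1319278 / 475
= 2777.4274


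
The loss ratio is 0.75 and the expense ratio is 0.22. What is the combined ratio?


Combined ratio = loss ratio + expense ratio
= 0.75 + 0.22
= 0.97


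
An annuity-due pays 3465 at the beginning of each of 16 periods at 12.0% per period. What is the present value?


PV_due = PMT * (1-(1+i)^(-n))/i * (1+i)
PV_immediate = 24164.862
PV_due = 24164.862 * 1.12
= 27064.6455


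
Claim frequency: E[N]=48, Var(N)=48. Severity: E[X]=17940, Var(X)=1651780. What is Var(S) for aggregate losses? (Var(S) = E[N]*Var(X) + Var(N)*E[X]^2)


Var(S) = E[N]*Var(X) + Var(N)*E[X]^2
= 48*1651780 + 48*17940^2
= 79285440 + 15448492800
= 1.5528e+10


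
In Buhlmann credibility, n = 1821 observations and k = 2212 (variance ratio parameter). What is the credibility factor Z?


Z = n / (n + k)
= 1821 / (1821 + 2212)
= 1821 / 4033
= 0.4515


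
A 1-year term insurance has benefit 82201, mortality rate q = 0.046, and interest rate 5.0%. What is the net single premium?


NSP = benefit * q * v
v = 1/(1+i) = 0.952381
NSP = 82201 * 0.046 * 0.952381
= 3601.1867


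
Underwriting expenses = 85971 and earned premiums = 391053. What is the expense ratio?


Expense ratio = expenses / premiums
= 85971 / 391053
= 0.2198


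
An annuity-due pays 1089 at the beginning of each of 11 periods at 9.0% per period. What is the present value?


PV_due = PMT * (1-(1+i)^(-n))/i * (1+i)
PV_immediate = 7410.8525
PV_due = 7410.8525 * 1.09
= 8077.8292


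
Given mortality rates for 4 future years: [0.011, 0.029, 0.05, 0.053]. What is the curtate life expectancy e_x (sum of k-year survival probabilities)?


e_x = sum_{k=1}^{n} k_p_x
k_p_x values:
  1_p_x = 0.989
  2_p_x = 0.960319
  3_p_x = 0.912303
  4_p_x = 0.863951
e_x = 3.7256


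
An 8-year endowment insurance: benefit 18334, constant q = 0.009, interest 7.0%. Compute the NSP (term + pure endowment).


Term component = 957.8683
Pure endowment = 8_p_x * v^8 * benefit = 0.930228 * 0.582009 * 18334 = 9926.045
NSP = 10883.9133


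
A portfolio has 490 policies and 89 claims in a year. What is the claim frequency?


frequency = claims / policies
= 89 / 490
= 0.1816


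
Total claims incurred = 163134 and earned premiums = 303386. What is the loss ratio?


Loss ratio = claims / premiums
= 163134 / 303386
= 0.5377


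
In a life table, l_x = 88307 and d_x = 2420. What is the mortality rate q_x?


q_x = d_x / l_x
= 2420 / 88307
= 0.0274


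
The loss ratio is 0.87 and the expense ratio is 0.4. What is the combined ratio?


Combined ratio = loss ratio + expense ratio
= 0.87 + 0.4
= 1.27


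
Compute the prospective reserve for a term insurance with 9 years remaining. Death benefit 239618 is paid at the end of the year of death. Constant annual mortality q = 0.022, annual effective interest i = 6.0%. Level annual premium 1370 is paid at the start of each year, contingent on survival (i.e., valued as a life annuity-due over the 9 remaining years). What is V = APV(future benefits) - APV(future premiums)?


v = 1/(1+i) = 0.943396
APV(future benefits) per unit = sum_{k=0}^{8} k_p_x * q * v^(k+1) = 0.138304
APV(future benefits) = 239618 * 0.138304 = 33140.1142
Life annuity-due factor ä_{x:9} = sum_{k=0}^{8} k_p_x * v^k = 6.663735
APV(future premiums) = 1370 * 6.663735 = 9129.3175
V = 33140.1142 - 9129.3175
= 24010.7967


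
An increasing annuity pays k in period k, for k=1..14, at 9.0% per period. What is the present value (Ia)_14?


(Ia)_n = sum_{k=1}^{n} k * v^k, v = 1/(1+i)
v = 0.917431
Sum computed term by term:
(Ia)_14 = 47.7495


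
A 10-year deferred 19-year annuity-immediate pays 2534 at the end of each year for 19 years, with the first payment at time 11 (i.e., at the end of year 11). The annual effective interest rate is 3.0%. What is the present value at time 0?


PV at time 10 of the 19-year annuity-immediate:
a_n = 2534 * (1-(1+0.03)^(-19))/0.03 = 36296.5069
Discount back 10 years to time 0:
PV = 36296.5069 * (1+0.03)^(-10)
= 36296.5069 * 0.744094
= 27008.0099


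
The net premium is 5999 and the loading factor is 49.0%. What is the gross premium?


Gross = net * (1 + loading)
= 5999 * (1 + 0.49)
= 5999 * 1.49
= 8938.51


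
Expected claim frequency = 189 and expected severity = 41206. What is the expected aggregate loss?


E[S] = E[N] * E[X]
= 189 * 41206
= 7.7879e+06


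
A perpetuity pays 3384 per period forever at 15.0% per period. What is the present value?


PV = PMT / i
= 3384 / 0.15
= 22560.0


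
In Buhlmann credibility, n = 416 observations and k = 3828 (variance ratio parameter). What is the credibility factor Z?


Z = n / (n + k)
= 416 / (416 + 3828)
= 416 / 4244
= 0.098


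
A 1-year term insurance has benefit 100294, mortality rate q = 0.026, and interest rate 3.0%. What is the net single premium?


NSP = benefit * q * v
v = 1/(1+i) = 0.970874
NSP = 100294 * 0.026 * 0.970874
= 2531.6932


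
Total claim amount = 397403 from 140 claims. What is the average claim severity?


severity = total / number
= 397403 / 140
= 2838.5929


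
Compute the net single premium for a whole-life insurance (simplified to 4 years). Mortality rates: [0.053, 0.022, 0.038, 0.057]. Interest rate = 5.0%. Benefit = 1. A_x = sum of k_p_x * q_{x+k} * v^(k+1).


v = 0.952381
Year 0: k_p_x=1.0, q=0.053, term=0.050476
Year 1: k_p_x=0.947, q=0.022, term=0.018897
Year 2: k_p_x=0.926166, q=0.038, term=0.030402
Year 3: k_p_x=0.890972, q=0.057, term=0.041781
A_x = 0.1416


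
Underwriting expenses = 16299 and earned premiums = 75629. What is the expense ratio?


Expense ratio = expenses / premiums
= 16299 / 75629
= 0.2155


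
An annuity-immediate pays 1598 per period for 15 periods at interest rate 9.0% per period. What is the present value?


PV = PMT * (1 - (1+i)^(-n)) / i
= 1598 * (1 - (1+0.09)^(-15)) / 0.09
= 1598 * (1 - 0.274538) / 0.09
= 1598 * 8.060688
= 12880.9801


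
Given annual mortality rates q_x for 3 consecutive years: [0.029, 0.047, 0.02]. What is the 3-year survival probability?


p_k = 1 - q_k for each year
Survival = product of (1 - q_k)
= 0.971 * 0.953 * 0.98
= 0.9069


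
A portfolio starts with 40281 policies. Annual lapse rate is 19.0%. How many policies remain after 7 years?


remaining = initial * (1 - lapse)^years
= 40281 * (1 - 0.19)^7
= 40281 * 0.228768
= 9215.0008


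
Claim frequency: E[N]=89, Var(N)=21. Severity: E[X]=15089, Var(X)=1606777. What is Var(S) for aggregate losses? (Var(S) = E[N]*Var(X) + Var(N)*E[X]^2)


Var(S) = E[N]*Var(X) + Var(N)*E[X]^2
= 89*1606777 + 21*15089^2
= 143003153 + 4781236341
= 4.9242e+09


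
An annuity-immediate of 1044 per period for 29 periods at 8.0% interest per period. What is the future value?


FV = PMT * ((1+i)^n - 1) / i
= 1044 * ((1.08)^29 - 1) / 0.08
= 1044 * (9.317275 - 1) / 0.08
= 108540.4374


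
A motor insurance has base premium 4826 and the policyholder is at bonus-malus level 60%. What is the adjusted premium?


adjusted = base * BM_level / 100
= 4826 * 60 / 100
= 4826 * 0.6
= 2895.6


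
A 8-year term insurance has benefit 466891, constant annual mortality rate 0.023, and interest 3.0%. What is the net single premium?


NSP = benefit * sum_{k=0}^{n-1} k_p_x * q * v^(k+1)
With constant q=0.023, v=0.970874
Sum = 0.149575
NSP = 466891 * 0.149575
= 69835.0577


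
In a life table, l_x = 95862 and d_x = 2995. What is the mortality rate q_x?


q_x = d_x / l_x
= 2995 / 95862
= 0.0312


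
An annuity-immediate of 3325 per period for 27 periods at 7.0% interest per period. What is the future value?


FV = PMT * ((1+i)^n - 1) / i
= 3325 * ((1.07)^27 - 1) / 0.07
= 3325 * (6.213868 - 1) / 0.07
= 247658.7124


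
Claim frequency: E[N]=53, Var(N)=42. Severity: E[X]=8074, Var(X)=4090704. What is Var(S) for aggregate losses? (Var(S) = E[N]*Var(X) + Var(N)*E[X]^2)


Var(S) = E[N]*Var(X) + Var(N)*E[X]^2
= 53*4090704 + 42*8074^2
= 216807312 + 2737957992
= 2.9548e+09


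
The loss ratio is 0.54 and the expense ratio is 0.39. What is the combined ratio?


Combined ratio = loss ratio + expense ratio
= 0.54 + 0.39
= 0.93


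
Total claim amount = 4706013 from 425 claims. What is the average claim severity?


severity = total / number
= 4706013 / 425
= 11072.9718


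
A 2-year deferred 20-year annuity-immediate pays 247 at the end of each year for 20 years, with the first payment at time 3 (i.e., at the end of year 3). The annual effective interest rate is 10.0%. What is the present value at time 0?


PV at time 2 of the 20-year annuity-immediate:
a_n = 247 * (1-(1+0.1)^(-20))/0.1 = 2102.8502
Discount back 2 years to time 0:
PV = 2102.8502 * (1+0.1)^(-2)
= 2102.8502 * 0.826446
= 1737.8928


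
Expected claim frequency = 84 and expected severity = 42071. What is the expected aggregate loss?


E[S] = E[N] * E[X]
= 84 * 42071
= 3.5340e+06


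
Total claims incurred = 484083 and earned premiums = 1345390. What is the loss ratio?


Loss ratio = claims / premiums
= 484083 / 1345390
= 0.3598


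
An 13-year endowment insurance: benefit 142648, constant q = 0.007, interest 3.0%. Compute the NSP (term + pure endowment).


Term component = 10214.1673
Pure endowment = 13_p_x * v^13 * benefit = 0.912726 * 0.680951 * 142648 = 88658.8301
NSP = 98872.9974


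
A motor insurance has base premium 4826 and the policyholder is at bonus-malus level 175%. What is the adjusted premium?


adjusted = base * BM_level / 100
= 4826 * 175 / 100
= 4826 * 1.75
= 8445.5


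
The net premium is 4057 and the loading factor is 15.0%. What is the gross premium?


Gross = net * (1 + loading)
= 4057 * (1 + 0.15)
= 4057 * 1.15
= 4665.55


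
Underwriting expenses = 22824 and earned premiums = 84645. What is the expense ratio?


Expense ratio = expenses / premiums
= 22824 / 84645
= 0.2696


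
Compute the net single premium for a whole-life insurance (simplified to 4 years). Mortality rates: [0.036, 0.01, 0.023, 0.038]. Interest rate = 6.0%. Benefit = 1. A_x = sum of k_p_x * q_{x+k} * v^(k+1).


v = 0.943396
Year 0: k_p_x=1.0, q=0.036, term=0.033962
Year 1: k_p_x=0.964, q=0.01, term=0.00858
Year 2: k_p_x=0.95436, q=0.023, term=0.01843
Year 3: k_p_x=0.93241, q=0.038, term=0.028065
A_x = 0.089


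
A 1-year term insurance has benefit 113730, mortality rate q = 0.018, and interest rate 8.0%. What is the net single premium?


NSP = benefit * q * v
v = 1/(1+i) = 0.925926
NSP = 113730 * 0.018 * 0.925926
= 1895.5


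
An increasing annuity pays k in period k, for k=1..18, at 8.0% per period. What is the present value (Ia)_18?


(Ia)_n = sum_{k=1}^{n} k * v^k, v = 1/(1+i)
v = 0.925926
Sum computed term by term:
(Ia)_18 = 70.2144


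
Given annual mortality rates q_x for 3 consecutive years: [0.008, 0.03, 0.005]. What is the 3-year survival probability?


p_k = 1 - q_k for each year
Survival = product of (1 - q_k)
= 0.992 * 0.97 * 0.995
= 0.9574


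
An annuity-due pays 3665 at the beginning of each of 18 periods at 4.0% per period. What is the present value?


PV_due = PMT * (1-(1+i)^(-n))/i * (1+i)
PV_immediate = 46396.3234
PV_due = 46396.3234 * 1.04
= 48252.1763


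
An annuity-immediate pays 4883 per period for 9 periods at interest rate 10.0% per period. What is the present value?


PV = PMT * (1 - (1+i)^(-n)) / i
= 4883 * (1 - (1+0.1)^(-9)) / 0.1
= 4883 * (1 - 0.424098) / 0.1
= 4883 * 5.759024
= 28121.3133


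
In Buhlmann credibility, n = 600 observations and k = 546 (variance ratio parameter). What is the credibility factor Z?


Z = n / (n + k)
= 600 / (600 + 546)
= 600 / 1146
= 0.5236


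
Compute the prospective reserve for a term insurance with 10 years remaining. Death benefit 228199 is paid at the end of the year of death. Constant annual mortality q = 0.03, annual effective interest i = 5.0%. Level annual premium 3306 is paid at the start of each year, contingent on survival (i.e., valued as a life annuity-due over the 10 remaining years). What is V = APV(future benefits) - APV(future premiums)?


v = 1/(1+i) = 0.952381
APV(future benefits) per unit = sum_{k=0}^{9} k_p_x * q * v^(k+1) = 0.205232
APV(future benefits) = 228199 * 0.205232 = 46833.7561
Life annuity-due factor ä_{x:10} = sum_{k=0}^{9} k_p_x * v^k = 7.183123
APV(future premiums) = 3306 * 7.183123 = 23747.4043
V = 46833.7561 - 23747.4043
= 23086.3518


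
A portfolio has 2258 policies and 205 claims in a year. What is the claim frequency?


frequency = claims / policies
= 205 / 2258
= 0.0908


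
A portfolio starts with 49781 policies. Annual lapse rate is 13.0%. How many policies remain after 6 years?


remaining = initial * (1 - lapse)^years
= 49781 * (1 - 0.13)^6
= 49781 * 0.433626
= 21586.3459


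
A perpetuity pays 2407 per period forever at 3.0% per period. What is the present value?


PV = PMT / i
= 2407 / 0.03
= 80233.3333


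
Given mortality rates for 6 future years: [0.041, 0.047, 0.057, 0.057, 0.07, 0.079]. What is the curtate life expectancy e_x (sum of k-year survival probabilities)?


e_x = sum_{k=1}^{n} k_p_x
k_p_x values:
  1_p_x = 0.959
  2_p_x = 0.913927
  3_p_x = 0.861833
  4_p_x = 0.812709
  5_p_x = 0.755819
  6_p_x = 0.696109
e_x = 4.9994


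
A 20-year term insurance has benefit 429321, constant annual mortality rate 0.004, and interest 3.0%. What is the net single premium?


NSP = benefit * sum_{k=0}^{n-1} k_p_x * q * v^(k+1)
With constant q=0.004, v=0.970874
Sum = 0.057526
NSP = 429321 * 0.057526
= 24697.3143


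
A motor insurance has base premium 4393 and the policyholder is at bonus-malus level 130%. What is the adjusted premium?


adjusted = base * BM_level / 100
= 4393 * 130 / 100
= 4393 * 1.3
= 5710.9


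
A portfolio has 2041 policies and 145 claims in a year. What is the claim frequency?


frequency = claims / policies
= 145 / 2041
= 0.071


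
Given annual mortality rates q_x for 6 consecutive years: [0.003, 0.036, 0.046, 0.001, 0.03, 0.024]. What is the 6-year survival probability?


p_k = 1 - q_k for each year
Survival = product of (1 - q_k)
= 0.997 * 0.964 * 0.954 * 0.999 * 0.97 * 0.976
= 0.8672


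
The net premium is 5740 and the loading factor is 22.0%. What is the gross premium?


Gross = net * (1 + loading)
= 5740 * (1 + 0.22)
= 5740 * 1.22
= 7002.8


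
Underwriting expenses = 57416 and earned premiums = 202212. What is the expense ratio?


Expense ratio = expenses / premiums
= 57416 / 202212
= 0.2839


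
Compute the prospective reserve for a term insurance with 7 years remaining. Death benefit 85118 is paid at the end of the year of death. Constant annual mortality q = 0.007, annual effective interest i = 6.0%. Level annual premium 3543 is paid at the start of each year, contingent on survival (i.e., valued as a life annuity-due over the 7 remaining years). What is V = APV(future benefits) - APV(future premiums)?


v = 1/(1+i) = 0.943396
APV(future benefits) per unit = sum_{k=0}^{6} k_p_x * q * v^(k+1) = 0.038328
APV(future benefits) = 85118 * 0.038328 = 3262.4076
Life annuity-due factor ä_{x:7} = sum_{k=0}^{6} k_p_x * v^k = 5.803963
APV(future premiums) = 3543 * 5.803963 = 20563.4412
V = 3262.4076 - 20563.4412
= -17301.0335


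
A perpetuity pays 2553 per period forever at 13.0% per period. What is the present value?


PV = PMT / i
= 2553 / 0.13
= 19638.4615


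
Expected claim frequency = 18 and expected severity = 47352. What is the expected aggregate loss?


E[S] = E[N] * E[X]
= 18 * 47352
= 852336


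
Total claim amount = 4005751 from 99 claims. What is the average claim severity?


severity = total / number
= 4005751 / 99
= 40462.1313


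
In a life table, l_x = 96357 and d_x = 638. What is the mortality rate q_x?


q_x = d_x / l_x
= 638 / 96357
= 0.0066


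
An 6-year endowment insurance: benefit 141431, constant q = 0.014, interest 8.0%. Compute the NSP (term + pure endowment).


Term component = 8866.8902
Pure endowment = 6_p_x * v^6 * benefit = 0.918886 * 0.63017 * 141431 = 81896.1657
NSP = 90763.0559


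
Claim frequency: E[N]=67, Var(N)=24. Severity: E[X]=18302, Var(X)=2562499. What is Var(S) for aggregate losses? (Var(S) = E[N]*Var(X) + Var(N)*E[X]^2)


Var(S) = E[N]*Var(X) + Var(N)*E[X]^2
= 67*2562499 + 24*18302^2
= 171687433 + 8039116896
= 8.2108e+09


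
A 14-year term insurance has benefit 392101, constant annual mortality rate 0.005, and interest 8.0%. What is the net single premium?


NSP = benefit * sum_{k=0}^{n-1} k_p_x * q * v^(k+1)
With constant q=0.005, v=0.925926
Sum = 0.040154
NSP = 392101 * 0.040154
= 15744.2843


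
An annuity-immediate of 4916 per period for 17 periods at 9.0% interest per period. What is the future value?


FV = PMT * ((1+i)^n - 1) / i
= 4916 * ((1.09)^17 - 1) / 0.09
= 4916 * (4.327633 - 1) / 0.09
= 181762.7316


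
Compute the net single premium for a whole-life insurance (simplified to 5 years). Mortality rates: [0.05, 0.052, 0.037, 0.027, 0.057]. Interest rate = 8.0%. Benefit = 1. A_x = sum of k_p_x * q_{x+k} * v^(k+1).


v = 0.925926
Year 0: k_p_x=1.0, q=0.05, term=0.046296
Year 1: k_p_x=0.95, q=0.052, term=0.042353
Year 2: k_p_x=0.9006, q=0.037, term=0.026452
Year 3: k_p_x=0.867278, q=0.027, term=0.017212
Year 4: k_p_x=0.843861, q=0.057, term=0.032736
A_x = 0.165


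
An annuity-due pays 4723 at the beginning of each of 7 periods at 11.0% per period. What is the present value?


PV_due = PMT * (1-(1+i)^(-n))/i * (1+i)
PV_immediate = 22255.703
PV_due = 22255.703 * 1.11
= 24703.8303


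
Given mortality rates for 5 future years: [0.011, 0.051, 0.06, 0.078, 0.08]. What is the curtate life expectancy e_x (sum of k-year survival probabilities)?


e_x = sum_{k=1}^{n} k_p_x
k_p_x values:
  1_p_x = 0.989
  2_p_x = 0.938561
  3_p_x = 0.882247
  4_p_x = 0.813432
  5_p_x = 0.748357
e_x = 4.3716


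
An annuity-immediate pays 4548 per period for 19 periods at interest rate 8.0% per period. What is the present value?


PV = PMT * (1 - (1+i)^(-n)) / i
= 4548 * (1 - (1+0.08)^(-19)) / 0.08
= 4548 * (1 - 0.231712) / 0.08
= 4548 * 9.603599
= 43677.1692


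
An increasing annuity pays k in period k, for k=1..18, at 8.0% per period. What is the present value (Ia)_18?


(Ia)_n = sum_{k=1}^{n} k * v^k, v = 1/(1+i)
v = 0.925926
Sum computed term by term:
(Ia)_18 = 70.2144


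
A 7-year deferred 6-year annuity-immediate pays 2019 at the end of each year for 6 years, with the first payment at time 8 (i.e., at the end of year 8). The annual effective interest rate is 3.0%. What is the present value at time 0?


PV at time 7 of the 6-year annuity-immediate:
a_n = 2019 * (1-(1+0.03)^(-6))/0.03 = 10937.3095
Discount back 7 years to time 0:
PV = 10937.3095 * (1+0.03)^(-7)
= 10937.3095 * 0.813092
= 8893.0335


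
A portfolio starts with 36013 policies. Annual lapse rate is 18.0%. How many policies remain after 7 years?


remaining = initial * (1 - lapse)^years
= 36013 * (1 - 0.18)^7
= 36013 * 0.249285
= 8977.5177


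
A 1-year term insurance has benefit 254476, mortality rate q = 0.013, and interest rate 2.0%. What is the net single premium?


NSP = benefit * q * v
v = 1/(1+i) = 0.980392
NSP = 254476 * 0.013 * 0.980392
= 3243.3216


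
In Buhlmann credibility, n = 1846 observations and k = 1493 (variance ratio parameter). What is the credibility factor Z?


Z = n / (n + k)
= 1846 / (1846 + 1493)
= 1846 / 3339
= 0.5529


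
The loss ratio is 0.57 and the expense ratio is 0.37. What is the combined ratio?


Combined ratio = loss ratio + expense ratio
= 0.57 + 0.37
= 0.94


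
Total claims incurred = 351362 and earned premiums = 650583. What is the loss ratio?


Loss ratio = claims / premiums
= 351362 / 650583
= 0.5401


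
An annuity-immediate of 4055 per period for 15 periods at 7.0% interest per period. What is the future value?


FV = PMT * ((1+i)^n - 1) / i
= 4055 * ((1.07)^15 - 1) / 0.07
= 4055 * (2.759032 - 1) / 0.07
= 101898.1843


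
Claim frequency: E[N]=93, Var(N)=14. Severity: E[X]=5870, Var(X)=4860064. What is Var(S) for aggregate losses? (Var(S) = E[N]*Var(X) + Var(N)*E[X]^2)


Var(S) = E[N]*Var(X) + Var(N)*E[X]^2
= 93*4860064 + 14*5870^2
= 451985952 + 482396600
= 9.3438e+08


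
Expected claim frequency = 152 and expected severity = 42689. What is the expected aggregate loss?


E[S] = E[N] * E[X]
= 152 * 42689
= 6.4887e+06


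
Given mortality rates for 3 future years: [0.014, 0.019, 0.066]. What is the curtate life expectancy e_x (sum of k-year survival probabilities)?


e_x = sum_{k=1}^{n} k_p_x
k_p_x values:
  1_p_x = 0.986
  2_p_x = 0.967266
  3_p_x = 0.903426
e_x = 2.8567


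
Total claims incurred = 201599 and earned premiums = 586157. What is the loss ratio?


Loss ratio = claims / premiums
= 201599 / 586157
= 0.3439


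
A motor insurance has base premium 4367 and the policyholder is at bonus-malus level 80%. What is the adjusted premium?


adjusted = base * BM_level / 100
= 4367 * 80 / 100
= 4367 * 0.8
= 3493.6


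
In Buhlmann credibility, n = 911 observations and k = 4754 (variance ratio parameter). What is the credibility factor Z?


Z = n / (n + k)
= 911 / (911 + 4754)
= 911 / 5665
= 0.1608


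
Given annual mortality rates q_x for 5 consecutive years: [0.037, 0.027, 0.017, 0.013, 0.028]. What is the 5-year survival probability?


p_k = 1 - q_k for each year
Survival = product of (1 - q_k)
= 0.963 * 0.973 * 0.983 * 0.987 * 0.972
= 0.8836


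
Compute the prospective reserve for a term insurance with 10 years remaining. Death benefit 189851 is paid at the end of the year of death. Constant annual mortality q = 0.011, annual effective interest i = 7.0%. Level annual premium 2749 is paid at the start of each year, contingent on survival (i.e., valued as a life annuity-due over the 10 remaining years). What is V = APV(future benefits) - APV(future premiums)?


v = 1/(1+i) = 0.934579
APV(future benefits) per unit = sum_{k=0}^{9} k_p_x * q * v^(k+1) = 0.073996
APV(future benefits) = 189851 * 0.073996 = 14048.2451
Life annuity-due factor ä_{x:10} = sum_{k=0}^{9} k_p_x * v^k = 7.197808
APV(future premiums) = 2749 * 7.197808 = 19786.7752
V = 14048.2451 - 19786.7752
= -5738.5301


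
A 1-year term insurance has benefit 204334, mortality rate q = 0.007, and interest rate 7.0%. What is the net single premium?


NSP = benefit * q * v
v = 1/(1+i) = 0.934579
NSP = 204334 * 0.007 * 0.934579
= 1336.7645


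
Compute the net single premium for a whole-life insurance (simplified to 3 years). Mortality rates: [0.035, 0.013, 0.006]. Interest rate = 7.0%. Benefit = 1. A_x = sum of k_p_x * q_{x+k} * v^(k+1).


v = 0.934579
Year 0: k_p_x=1.0, q=0.035, term=0.03271
Year 1: k_p_x=0.965, q=0.013, term=0.010957
Year 2: k_p_x=0.952455, q=0.006, term=0.004665
A_x = 0.0483


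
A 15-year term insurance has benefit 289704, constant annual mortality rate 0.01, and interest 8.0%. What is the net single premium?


NSP = benefit * sum_{k=0}^{n-1} k_p_x * q * v^(k+1)
With constant q=0.01, v=0.925926
Sum = 0.080986
NSP = 289704 * 0.080986
= 23461.9597


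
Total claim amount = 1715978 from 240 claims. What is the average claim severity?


severity = total / number
= 1715978 / 240
= 7149.9083


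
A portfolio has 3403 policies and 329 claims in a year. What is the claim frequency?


frequency = claims / policies
= 329 / 3403
= 0.0967


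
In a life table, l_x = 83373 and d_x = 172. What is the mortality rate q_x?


q_x = d_x / l_x
= 172 / 83373
= 0.0021


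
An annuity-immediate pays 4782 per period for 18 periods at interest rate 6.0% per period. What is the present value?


PV = PMT * (1 - (1+i)^(-n)) / i
= 4782 * (1 - (1+0.06)^(-18)) / 0.06
= 4782 * (1 - 0.350344) / 0.06
= 4782 * 10.827603
= 51777.5998


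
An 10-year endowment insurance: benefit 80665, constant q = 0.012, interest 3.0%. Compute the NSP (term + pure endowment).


Term component = 7848.1681
Pure endowment = 10_p_x * v^10 * benefit = 0.886277 * 0.744094 * 80665 = 53196.4115
NSP = 61044.5797


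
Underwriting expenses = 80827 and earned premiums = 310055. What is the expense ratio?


Expense ratio = expenses / premiums
= 80827 / 310055
= 0.2607


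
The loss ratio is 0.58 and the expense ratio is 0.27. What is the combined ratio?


Combined ratio = loss ratio + expense ratio
= 0.58 + 0.27
= 0.85


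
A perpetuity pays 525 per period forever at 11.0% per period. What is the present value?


PV = PMT / i
= 525 / 0.11
= 4772.7273


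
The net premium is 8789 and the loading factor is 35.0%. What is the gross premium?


Gross = net * (1 + loading)
= 8789 * (1 + 0.35)
= 8789 * 1.35
= 11865.15


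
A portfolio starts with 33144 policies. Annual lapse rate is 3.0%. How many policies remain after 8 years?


remaining = initial * (1 - lapse)^years
= 33144 * (1 - 0.03)^8
= 33144 * 0.783743
= 25976.3899


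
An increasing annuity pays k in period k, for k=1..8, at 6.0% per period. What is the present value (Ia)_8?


(Ia)_n = sum_{k=1}^{n} k * v^k, v = 1/(1+i)
v = 0.943396
Sum computed term by term:
(Ia)_8 = 26.0514


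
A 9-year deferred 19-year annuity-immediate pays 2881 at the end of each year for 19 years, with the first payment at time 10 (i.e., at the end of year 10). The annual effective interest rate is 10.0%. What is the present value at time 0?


PV at time 9 of the 19-year annuity-immediate:
a_n = 2881 * (1-(1+0.1)^(-19))/0.1 = 24099.3348
Discount back 9 years to time 0:
PV = 24099.3348 * (1+0.1)^(-9)
= 24099.3348 * 0.424098
= 10220.4705


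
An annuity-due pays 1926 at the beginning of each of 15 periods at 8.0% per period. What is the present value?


PV_due = PMT * (1-(1+i)^(-n))/i * (1+i)
PV_immediate = 16485.556
PV_due = 16485.556 * 1.08
= 17804.4004


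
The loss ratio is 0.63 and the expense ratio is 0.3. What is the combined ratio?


Combined ratio = loss ratio + expense ratio
= 0.63 + 0.3
= 0.93


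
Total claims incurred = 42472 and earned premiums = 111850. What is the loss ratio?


Loss ratio = claims / premiums
= 42472 / 111850
= 0.3797


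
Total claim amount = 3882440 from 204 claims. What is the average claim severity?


severity = total / number
= 3882440 / 204
= 19031.5686


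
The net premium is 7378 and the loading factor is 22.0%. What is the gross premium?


Gross = net * (1 + loading)
= 7378 * (1 + 0.22)
= 7378 * 1.22
= 9001.16


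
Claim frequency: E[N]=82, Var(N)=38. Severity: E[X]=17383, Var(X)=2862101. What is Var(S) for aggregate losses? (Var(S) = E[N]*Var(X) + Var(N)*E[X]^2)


Var(S) = E[N]*Var(X) + Var(N)*E[X]^2
= 82*2862101 + 38*17383^2
= 234692282 + 11482410182
= 1.1717e+10


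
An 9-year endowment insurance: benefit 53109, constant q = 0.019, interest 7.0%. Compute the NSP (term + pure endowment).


Term component = 6148.6958
Pure endowment = 9_p_x * v^9 * benefit = 0.841436 * 0.543934 * 53109 = 24307.2144
NSP = 30455.9102


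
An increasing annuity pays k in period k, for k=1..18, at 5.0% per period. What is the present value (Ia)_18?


(Ia)_n = sum_{k=1}^{n} k * v^k, v = 1/(1+i)
v = 0.952381
Sum computed term by term:
(Ia)_18 = 95.8939


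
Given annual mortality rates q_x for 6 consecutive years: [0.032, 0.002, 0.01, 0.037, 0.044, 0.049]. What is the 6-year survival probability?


p_k = 1 - q_k for each year
Survival = product of (1 - q_k)
= 0.968 * 0.998 * 0.99 * 0.963 * 0.956 * 0.951
= 0.8373


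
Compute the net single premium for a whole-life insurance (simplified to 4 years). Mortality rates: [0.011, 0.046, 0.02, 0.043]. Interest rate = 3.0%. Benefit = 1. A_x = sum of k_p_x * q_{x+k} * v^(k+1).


v = 0.970874
Year 0: k_p_x=1.0, q=0.011, term=0.01068
Year 1: k_p_x=0.989, q=0.046, term=0.042882
Year 2: k_p_x=0.943506, q=0.02, term=0.017269
Year 3: k_p_x=0.924636, q=0.043, term=0.035326
A_x = 0.1062


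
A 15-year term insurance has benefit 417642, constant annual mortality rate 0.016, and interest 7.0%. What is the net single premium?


NSP = benefit * sum_{k=0}^{n-1} k_p_x * q * v^(k+1)
With constant q=0.016, v=0.934579
Sum = 0.133106
NSP = 417642 * 0.133106
= 55590.4927


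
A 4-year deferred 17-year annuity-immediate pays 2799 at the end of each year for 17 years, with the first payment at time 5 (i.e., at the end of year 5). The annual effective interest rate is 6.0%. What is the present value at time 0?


PV at time 4 of the 17-year annuity-immediate:
a_n = 2799 * (1-(1+0.06)^(-17))/0.06 = 29325.8499
Discount back 4 years to time 0:
PV = 29325.8499 * (1+0.06)^(-4)
= 29325.8499 * 0.792094
= 23228.8199
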